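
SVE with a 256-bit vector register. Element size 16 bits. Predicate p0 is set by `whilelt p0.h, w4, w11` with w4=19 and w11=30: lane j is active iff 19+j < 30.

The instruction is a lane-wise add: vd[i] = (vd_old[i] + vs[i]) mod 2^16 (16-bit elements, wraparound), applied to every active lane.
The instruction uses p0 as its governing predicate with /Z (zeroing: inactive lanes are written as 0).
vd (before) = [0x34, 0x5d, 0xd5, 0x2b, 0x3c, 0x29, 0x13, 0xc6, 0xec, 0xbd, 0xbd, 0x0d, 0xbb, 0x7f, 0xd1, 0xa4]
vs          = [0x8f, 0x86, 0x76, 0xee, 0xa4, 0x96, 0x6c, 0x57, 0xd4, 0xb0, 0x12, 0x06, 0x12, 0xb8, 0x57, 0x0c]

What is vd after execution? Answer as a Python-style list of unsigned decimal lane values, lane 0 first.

vd = [195, 227, 331, 281, 224, 191, 127, 285, 448, 365, 207, 0, 0, 0, 0, 0]

lane count: 256 div 16 = 16
whilelt: lane j active iff 19+j < 30 → j < 11 → 11 active
vd[0] add(0x34,0x8f) -> 0xc3
vd[1] add(0x5d,0x86) -> 0xe3
vd[2] add(0xd5,0x76) -> 0x14b
vd[3] add(0x2b,0xee) -> 0x119
vd[4] add(0x3c,0xa4) -> 0xe0
vd[5] add(0x29,0x96) -> 0xbf
vd[6] add(0x13,0x6c) -> 0x7f
vd[7] add(0xc6,0x57) -> 0x11d
vd[8] add(0xec,0xd4) -> 0x1c0
vd[9] add(0xbd,0xb0) -> 0x16d
vd[10] add(0xbd,0x12) -> 0xcf
vd[11] tail/zero -> 0x00
vd[12] tail/zero -> 0x00
vd[13] tail/zero -> 0x00
vd[14] tail/zero -> 0x00
vd[15] tail/zero -> 0x00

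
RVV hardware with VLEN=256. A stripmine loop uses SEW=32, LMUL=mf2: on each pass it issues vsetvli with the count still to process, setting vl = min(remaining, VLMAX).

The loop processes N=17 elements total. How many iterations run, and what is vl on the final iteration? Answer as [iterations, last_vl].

[iterations, last_vl] = [5, 1]

VLMAX = (256 × 1/2) / 32 = 4 lanes
iterations = ceil(17/4) = 5; final-pass vl = 1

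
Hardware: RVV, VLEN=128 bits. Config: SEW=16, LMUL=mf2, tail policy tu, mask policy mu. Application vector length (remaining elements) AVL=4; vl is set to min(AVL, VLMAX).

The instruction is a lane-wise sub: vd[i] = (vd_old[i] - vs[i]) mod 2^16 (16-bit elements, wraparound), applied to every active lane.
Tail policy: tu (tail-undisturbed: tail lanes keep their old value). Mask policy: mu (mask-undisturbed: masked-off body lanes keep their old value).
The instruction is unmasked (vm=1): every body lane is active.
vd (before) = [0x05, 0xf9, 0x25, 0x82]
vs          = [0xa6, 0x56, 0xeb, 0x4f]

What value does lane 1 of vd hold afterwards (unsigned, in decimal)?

lanes per group: 128·1/2/16 = 4
vl ← min(4, 4) = 4
  i=0: sub(0x05,0xa6) → 65375
  i=1: sub(0xf9,0x56) → 163
  i=2: sub(0x25,0xeb) → 65338
  i=3: sub(0x82,0x4f) → 51

vd[1] = 163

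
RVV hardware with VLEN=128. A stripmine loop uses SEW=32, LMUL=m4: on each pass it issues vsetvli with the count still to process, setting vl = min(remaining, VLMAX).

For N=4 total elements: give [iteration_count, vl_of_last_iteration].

[iterations, last_vl] = [1, 4]

VLMAX = VLEN×LMUL/SEW = 128×4/32 = 16
4 elements at 16/iter → 1 passes, remainder 4 on the last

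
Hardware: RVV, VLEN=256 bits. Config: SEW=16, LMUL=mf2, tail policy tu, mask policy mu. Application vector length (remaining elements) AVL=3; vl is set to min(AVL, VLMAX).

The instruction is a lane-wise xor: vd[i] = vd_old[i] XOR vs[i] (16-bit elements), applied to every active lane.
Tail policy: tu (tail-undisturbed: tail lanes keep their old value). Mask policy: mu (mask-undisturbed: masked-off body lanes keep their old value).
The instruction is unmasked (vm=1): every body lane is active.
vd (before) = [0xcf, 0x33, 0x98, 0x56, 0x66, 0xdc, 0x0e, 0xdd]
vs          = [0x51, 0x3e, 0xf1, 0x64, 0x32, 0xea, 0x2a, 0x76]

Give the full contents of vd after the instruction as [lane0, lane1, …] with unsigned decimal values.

VLMAX = VLEN×LMUL/SEW = 256×1/2/16 = 8
vl ← min(3, 8) = 3
  i=0: xor(0xcf,0x51) → 158
  i=1: xor(0x33,0x3e) → 13
  i=2: xor(0x98,0xf1) → 105
  i=3: tail/keep → 86
  i=4: tail/keep → 102
  i=5: tail/keep → 220
  i=6: tail/keep → 14
  i=7: tail/keep → 221

vd = [158, 13, 105, 86, 102, 220, 14, 221]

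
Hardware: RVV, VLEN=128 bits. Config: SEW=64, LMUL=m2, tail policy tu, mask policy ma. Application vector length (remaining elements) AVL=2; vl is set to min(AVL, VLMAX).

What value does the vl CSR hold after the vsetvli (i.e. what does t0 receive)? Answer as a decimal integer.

vl = 2

VLMAX = (128 × 2) / 64 = 4 lanes
AVL=2 ≤ VLMAX=4, so vl = 2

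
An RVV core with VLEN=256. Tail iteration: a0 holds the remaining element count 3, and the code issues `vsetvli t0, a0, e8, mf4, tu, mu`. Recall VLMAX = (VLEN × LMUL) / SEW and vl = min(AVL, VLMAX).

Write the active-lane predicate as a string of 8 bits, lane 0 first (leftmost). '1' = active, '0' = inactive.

VLMAX = (256 × 1/4) / 8 = 8 lanes
AVL=3 ≤ VLMAX=8, so vl = 3
bits (lane 0 leftmost): 11100000

predicate = 11100000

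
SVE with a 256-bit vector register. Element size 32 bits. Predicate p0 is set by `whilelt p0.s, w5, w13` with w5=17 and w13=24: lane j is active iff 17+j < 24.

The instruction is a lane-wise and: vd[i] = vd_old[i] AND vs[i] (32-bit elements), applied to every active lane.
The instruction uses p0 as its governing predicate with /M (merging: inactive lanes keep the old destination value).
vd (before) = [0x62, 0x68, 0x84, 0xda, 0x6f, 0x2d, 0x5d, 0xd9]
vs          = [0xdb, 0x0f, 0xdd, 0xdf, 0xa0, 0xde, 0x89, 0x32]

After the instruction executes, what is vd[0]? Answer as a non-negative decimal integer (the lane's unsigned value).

lane count: 256 div 32 = 8
p0[j] = (17+j < 24); true for j=0..6 → 7 lanes set
lane  0: and(0x62,0xdb) ⇒ 0x42
lane  1: and(0x68,0x0f) ⇒ 0x08
lane  2: and(0x84,0xdd) ⇒ 0x84
lane  3: and(0xda,0xdf) ⇒ 0xda
lane  4: and(0x6f,0xa0) ⇒ 0x20
lane  5: and(0x2d,0xde) ⇒ 0x0c
lane  6: and(0x5d,0x89) ⇒ 0x09
lane  7: tail/keep ⇒ 0xd9

vd[0] = 66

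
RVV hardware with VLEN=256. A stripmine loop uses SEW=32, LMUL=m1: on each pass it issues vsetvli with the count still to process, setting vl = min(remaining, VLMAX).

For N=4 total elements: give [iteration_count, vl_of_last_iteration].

lanes per group: 256·1/32 = 8
4 elements at 8/iter → 1 passes, remainder 4 on the last

[iterations, last_vl] = [1, 4]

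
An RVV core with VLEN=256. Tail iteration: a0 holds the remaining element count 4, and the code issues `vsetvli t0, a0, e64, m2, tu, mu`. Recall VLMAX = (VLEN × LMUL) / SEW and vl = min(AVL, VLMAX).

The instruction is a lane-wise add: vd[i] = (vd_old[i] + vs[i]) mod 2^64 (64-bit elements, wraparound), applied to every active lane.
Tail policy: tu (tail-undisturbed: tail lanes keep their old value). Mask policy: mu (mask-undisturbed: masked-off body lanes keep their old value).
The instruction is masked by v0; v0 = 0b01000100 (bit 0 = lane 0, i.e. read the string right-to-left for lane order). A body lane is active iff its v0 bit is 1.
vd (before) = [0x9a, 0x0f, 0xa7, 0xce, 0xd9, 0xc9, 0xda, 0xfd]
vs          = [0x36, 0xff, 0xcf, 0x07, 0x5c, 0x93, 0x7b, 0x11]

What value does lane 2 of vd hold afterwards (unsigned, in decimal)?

vd[2] = 374

VLMAX = VLEN×LMUL/SEW = 256×2/64 = 8
vl ← min(4, 8) = 4
vd[0] mask-off/keep -> 0x9a
vd[1] mask-off/keep -> 0x0f
vd[2] add(0xa7,0xcf) -> 0x176
vd[3] mask-off/keep -> 0xce
vd[4] tail/keep -> 0xd9
vd[5] tail/keep -> 0xc9
vd[6] tail/keep -> 0xda
vd[7] tail/keep -> 0xfd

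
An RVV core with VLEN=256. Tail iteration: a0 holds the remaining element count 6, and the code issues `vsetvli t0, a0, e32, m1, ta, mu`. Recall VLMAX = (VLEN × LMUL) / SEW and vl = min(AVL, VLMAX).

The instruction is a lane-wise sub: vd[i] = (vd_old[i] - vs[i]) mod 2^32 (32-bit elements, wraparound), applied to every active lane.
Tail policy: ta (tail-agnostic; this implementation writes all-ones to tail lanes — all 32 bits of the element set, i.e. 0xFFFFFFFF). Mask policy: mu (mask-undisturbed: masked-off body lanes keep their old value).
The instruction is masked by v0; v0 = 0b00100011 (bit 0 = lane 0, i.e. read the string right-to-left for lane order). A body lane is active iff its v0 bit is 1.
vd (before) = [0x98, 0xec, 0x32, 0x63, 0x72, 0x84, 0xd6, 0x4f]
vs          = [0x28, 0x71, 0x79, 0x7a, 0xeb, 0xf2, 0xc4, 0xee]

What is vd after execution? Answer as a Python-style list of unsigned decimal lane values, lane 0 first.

vd = [112, 123, 50, 99, 114, 4294967186, 4294967295, 4294967295]

lanes per group: 256·1/32 = 8
vl ← min(6, 8) = 6
[0] sub(0x98,0x28) = 0x70
[1] sub(0xec,0x71) = 0x7b
[2] mask-off/keep = 0x32
[3] mask-off/keep = 0x63
[4] mask-off/keep = 0x72
[5] sub(0x84,0xf2) = 0xffffff92
[6] tail/ones = 0xffffffff
[7] tail/ones = 0xffffffff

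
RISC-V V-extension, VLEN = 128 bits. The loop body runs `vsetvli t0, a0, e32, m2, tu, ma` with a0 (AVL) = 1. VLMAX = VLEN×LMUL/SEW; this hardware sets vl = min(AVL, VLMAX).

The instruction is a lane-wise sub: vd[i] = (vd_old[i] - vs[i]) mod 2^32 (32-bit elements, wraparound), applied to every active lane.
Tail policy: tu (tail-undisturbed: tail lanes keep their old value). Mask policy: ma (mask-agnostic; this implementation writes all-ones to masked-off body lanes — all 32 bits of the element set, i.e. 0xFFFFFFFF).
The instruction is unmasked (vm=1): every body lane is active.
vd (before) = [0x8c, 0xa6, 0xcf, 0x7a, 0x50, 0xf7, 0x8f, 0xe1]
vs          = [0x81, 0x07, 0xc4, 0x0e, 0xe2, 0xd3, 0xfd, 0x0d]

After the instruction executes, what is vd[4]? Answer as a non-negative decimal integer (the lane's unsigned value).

vd[4] = 80

VLMAX = (128 × 2) / 32 = 8 lanes
vl ← min(1, 8) = 1
  i=0: sub(0x8c,0x81) → 11
  i=1: tail/keep → 166
  i=2: tail/keep → 207
  i=3: tail/keep → 122
  i=4: tail/keep → 80
  i=5: tail/keep → 247
  i=6: tail/keep → 143
  i=7: tail/keep → 225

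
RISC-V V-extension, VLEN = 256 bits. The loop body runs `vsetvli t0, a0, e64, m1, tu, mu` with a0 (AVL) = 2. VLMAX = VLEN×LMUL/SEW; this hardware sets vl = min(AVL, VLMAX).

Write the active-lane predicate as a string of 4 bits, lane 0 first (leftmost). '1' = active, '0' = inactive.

VLMAX = (256 × 1) / 64 = 4 lanes
AVL=2 ≤ VLMAX=4, so vl = 2
bits (lane 0 leftmost): 1100

predicate = 1100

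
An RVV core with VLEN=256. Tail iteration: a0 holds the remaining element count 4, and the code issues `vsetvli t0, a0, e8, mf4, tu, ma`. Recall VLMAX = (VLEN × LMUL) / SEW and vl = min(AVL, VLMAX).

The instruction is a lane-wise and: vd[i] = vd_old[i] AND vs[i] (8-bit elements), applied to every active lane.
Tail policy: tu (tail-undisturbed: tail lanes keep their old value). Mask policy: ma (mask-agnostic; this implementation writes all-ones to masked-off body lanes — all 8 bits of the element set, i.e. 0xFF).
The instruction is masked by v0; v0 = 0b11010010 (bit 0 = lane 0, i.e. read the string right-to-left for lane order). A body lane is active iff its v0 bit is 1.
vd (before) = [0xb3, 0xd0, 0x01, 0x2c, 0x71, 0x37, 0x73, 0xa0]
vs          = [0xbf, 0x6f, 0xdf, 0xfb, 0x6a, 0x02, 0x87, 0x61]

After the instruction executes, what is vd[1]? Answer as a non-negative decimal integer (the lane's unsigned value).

vd[1] = 64

VLMAX = VLEN×LMUL/SEW = 256×1/4/8 = 8
vl = min(AVL, VLMAX) = min(4, 8) = 4
vd[0] mask-off/ones -> 0xff
vd[1] and(0xd0,0x6f) -> 0x40
vd[2] mask-off/ones -> 0xff
vd[3] mask-off/ones -> 0xff
vd[4] tail/keep -> 0x71
vd[5] tail/keep -> 0x37
vd[6] tail/keep -> 0x73
vd[7] tail/keep -> 0xa0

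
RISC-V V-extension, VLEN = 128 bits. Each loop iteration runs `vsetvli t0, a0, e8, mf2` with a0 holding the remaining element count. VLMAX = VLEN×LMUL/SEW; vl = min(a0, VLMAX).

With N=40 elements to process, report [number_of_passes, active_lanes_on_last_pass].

[iterations, last_vl] = [5, 8]

VLMAX = (128 × 1/2) / 8 = 8 lanes
40 elements at 8/iter → 5 passes, remainder 8 on the last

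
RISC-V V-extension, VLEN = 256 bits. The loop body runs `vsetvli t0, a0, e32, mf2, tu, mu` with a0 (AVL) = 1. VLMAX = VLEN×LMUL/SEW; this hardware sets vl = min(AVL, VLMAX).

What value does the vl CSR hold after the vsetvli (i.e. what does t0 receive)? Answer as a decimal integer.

lanes per group: 256·1/2/32 = 4
vl ← min(1, 4) = 1

vl = 1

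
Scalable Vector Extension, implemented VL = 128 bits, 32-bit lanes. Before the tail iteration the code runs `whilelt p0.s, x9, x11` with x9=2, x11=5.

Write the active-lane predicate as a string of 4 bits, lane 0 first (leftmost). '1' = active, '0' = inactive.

lane count: 128 div 32 = 4
whilelt: lane j active iff 2+j < 5 → j < 3 → 3 active
bits (lane 0 leftmost): 1110

predicate = 1110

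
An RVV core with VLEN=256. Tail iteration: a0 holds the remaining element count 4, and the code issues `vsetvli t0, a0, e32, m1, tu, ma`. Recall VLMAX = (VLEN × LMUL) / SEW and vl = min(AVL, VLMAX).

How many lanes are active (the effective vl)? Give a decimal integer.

vl = 4

VLMAX = (256 × 1) / 32 = 8 lanes
vl ← min(4, 8) = 4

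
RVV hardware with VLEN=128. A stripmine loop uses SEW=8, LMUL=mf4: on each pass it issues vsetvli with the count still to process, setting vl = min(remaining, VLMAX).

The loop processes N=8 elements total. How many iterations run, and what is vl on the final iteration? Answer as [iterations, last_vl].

VLMAX = (128 × 1/4) / 8 = 4 lanes
8 elements at 4/iter → 2 passes, remainder 4 on the last

[iterations, last_vl] = [2, 4]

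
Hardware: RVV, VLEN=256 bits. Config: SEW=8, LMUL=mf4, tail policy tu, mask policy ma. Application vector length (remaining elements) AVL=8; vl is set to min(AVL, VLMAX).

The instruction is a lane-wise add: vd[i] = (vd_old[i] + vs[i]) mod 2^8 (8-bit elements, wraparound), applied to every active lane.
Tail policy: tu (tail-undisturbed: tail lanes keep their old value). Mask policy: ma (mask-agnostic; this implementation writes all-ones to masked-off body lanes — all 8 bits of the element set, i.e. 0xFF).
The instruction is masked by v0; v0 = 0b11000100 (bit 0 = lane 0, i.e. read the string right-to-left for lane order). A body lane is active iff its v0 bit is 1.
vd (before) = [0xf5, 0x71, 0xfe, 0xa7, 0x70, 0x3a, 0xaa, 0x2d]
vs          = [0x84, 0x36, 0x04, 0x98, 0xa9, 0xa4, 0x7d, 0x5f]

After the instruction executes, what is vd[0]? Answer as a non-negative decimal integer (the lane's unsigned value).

lanes per group: 256·1/4/8 = 8
vl ← min(8, 8) = 8
[0] mask-off/ones = 0xff
[1] mask-off/ones = 0xff
[2] add(0xfe,0x04) = 0x02
[3] mask-off/ones = 0xff
[4] mask-off/ones = 0xff
[5] mask-off/ones = 0xff
[6] add(0xaa,0x7d) = 0x27
[7] add(0x2d,0x5f) = 0x8c

vd[0] = 255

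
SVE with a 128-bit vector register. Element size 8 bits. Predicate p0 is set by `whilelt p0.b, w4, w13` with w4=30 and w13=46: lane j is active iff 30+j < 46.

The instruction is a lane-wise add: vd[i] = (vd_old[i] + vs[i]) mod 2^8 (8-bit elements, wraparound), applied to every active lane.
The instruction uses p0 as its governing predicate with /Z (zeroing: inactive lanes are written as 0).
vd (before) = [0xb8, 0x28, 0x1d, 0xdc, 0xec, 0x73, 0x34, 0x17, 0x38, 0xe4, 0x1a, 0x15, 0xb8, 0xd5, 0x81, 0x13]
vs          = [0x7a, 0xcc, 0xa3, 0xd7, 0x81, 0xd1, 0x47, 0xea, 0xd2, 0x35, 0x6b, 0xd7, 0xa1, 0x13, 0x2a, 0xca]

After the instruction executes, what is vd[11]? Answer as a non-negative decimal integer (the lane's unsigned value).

vd[11] = 236

register lanes = 128/8 = 16
whilelt: lane j active iff 30+j < 46 → j < 16 → 16 active
  i=0: add(0xb8,0x7a) → 50
  i=1: add(0x28,0xcc) → 244
  i=2: add(0x1d,0xa3) → 192
  i=3: add(0xdc,0xd7) → 179
  i=4: add(0xec,0x81) → 109
  i=5: add(0x73,0xd1) → 68
  i=6: add(0x34,0x47) → 123
  i=7: add(0x17,0xea) → 1
  i=8: add(0x38,0xd2) → 10
  i=9: add(0xe4,0x35) → 25
  i=10: add(0x1a,0x6b) → 133
  i=11: add(0x15,0xd7) → 236
  i=12: add(0xb8,0xa1) → 89
  i=13: add(0xd5,0x13) → 232
  i=14: add(0x81,0x2a) → 171
  i=15: add(0x13,0xca) → 221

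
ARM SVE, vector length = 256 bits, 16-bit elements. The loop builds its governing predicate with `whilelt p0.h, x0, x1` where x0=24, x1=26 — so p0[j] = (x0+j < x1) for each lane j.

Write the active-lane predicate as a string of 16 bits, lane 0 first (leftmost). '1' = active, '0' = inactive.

predicate = 1100000000000000

256-bit reg / 16-bit elem → 16 lanes
active while 24+j < 26, i.e. j ∈ [0,2) capped at 16 ⇒ 2
bits (lane 0 leftmost): 1100000000000000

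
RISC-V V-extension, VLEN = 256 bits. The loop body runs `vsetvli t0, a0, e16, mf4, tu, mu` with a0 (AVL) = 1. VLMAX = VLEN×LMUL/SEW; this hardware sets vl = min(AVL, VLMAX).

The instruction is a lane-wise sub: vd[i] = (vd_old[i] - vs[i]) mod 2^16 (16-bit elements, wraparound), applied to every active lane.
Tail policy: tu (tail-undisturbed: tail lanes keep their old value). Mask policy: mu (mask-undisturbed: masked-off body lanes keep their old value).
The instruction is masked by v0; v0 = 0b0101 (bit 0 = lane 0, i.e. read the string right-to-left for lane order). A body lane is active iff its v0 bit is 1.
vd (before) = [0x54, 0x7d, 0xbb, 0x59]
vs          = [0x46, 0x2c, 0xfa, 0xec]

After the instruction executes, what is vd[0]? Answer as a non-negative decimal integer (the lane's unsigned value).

VLMAX = VLEN×LMUL/SEW = 256×1/4/16 = 4
AVL=1 ≤ VLMAX=4, so vl = 1
lane  0: sub(0x54,0x46) ⇒ 0x0e
lane  1: tail/keep ⇒ 0x7d
lane  2: tail/keep ⇒ 0xbb
lane  3: tail/keep ⇒ 0x59

vd[0] = 14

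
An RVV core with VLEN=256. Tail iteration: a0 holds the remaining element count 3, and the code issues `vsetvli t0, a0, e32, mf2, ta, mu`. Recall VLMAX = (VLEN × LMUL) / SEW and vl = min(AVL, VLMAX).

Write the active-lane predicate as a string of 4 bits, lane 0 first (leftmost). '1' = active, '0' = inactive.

predicate = 1110

VLMAX = VLEN×LMUL/SEW = 256×1/2/32 = 4
vl = min(AVL, VLMAX) = min(3, 4) = 3
bits (lane 0 leftmost): 1110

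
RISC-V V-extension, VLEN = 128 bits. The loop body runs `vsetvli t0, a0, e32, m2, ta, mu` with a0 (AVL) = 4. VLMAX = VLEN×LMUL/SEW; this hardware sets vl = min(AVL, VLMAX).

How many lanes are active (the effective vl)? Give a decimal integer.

vl = 4

lanes per group: 128·2/32 = 8
vl ← min(4, 8) = 4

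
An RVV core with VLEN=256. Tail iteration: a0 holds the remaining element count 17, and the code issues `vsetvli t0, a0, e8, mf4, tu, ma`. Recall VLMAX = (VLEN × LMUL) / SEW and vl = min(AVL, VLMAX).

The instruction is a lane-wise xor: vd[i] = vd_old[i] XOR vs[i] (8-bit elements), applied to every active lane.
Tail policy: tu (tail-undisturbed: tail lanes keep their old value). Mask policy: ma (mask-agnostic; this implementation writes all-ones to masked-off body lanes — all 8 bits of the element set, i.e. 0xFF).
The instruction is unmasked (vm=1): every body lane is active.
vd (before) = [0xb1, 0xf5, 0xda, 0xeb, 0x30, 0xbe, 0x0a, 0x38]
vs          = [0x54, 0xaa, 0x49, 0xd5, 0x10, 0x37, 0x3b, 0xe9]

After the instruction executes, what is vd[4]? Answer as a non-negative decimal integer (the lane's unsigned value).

VLMAX = (256 × 1/4) / 8 = 8 lanes
vl = min(AVL, VLMAX) = min(17, 8) = 8
vd[0] xor(0xb1,0x54) -> 0xe5
vd[1] xor(0xf5,0xaa) -> 0x5f
vd[2] xor(0xda,0x49) -> 0x93
vd[3] xor(0xeb,0xd5) -> 0x3e
vd[4] xor(0x30,0x10) -> 0x20
vd[5] xor(0xbe,0x37) -> 0x89
vd[6] xor(0x0a,0x3b) -> 0x31
vd[7] xor(0x38,0xe9) -> 0xd1

vd[4] = 32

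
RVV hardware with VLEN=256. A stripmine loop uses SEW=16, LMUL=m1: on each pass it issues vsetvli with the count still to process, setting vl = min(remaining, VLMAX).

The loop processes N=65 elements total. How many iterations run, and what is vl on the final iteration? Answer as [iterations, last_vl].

[iterations, last_vl] = [5, 1]

lanes per group: 256·1/16 = 16
iterations = ceil(65/16) = 5; final-pass vl = 1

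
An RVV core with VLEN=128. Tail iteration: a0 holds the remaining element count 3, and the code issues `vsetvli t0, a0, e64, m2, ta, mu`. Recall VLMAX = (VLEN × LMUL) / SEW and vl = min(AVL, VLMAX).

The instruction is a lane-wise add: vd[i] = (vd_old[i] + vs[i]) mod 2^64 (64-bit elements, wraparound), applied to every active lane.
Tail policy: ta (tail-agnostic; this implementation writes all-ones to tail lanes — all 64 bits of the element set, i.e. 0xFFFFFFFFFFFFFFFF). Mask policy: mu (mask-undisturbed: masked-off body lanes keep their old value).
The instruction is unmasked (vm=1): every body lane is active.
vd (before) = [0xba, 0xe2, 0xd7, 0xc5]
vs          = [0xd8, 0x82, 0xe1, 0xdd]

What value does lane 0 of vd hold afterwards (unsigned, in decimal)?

lanes per group: 128·2/64 = 4
vl ← min(3, 4) = 3
[0] add(0xba,0xd8) = 0x192
[1] add(0xe2,0x82) = 0x164
[2] add(0xd7,0xe1) = 0x1b8
[3] tail/ones = 0xffffffffffffffff

vd[0] = 402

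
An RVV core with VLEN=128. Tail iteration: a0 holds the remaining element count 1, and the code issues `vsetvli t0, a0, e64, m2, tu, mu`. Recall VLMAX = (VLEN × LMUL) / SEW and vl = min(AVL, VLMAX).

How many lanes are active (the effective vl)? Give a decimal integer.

VLMAX = VLEN×LMUL/SEW = 128×2/64 = 4
vl ← min(1, 4) = 1

vl = 1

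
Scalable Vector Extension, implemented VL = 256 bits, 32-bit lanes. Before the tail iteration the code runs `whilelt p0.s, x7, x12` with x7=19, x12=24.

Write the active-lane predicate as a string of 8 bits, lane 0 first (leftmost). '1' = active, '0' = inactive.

lane count: 256 div 32 = 8
active while 19+j < 24, i.e. j ∈ [0,5) capped at 8 ⇒ 5
bits (lane 0 leftmost): 11111000

predicate = 11111000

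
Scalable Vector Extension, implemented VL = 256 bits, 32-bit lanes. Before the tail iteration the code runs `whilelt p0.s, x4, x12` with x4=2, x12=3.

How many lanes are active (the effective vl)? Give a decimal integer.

vl = 1

lane count: 256 div 32 = 8
active while 2+j < 3, i.e. j ∈ [0,1) capped at 8 ⇒ 1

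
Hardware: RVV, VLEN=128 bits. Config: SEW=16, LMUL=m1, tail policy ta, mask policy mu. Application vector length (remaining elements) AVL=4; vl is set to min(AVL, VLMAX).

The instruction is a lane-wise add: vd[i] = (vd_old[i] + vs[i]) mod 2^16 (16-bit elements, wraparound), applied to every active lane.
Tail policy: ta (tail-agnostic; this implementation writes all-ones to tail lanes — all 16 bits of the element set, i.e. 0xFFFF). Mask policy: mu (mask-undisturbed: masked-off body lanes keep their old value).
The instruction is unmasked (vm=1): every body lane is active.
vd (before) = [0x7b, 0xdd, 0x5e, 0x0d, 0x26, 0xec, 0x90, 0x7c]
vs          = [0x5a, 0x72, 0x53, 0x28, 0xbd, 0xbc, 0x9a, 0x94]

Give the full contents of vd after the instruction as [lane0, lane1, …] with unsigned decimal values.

lanes per group: 128·1/16 = 8
vl ← min(4, 8) = 4
[0] add(0x7b,0x5a) = 0xd5
[1] add(0xdd,0x72) = 0x14f
[2] add(0x5e,0x53) = 0xb1
[3] add(0x0d,0x28) = 0x35
[4] tail/ones = 0xffff
[5] tail/ones = 0xffff
[6] tail/ones = 0xffff
[7] tail/ones = 0xffff

vd = [213, 335, 177, 53, 65535, 65535, 65535, 65535]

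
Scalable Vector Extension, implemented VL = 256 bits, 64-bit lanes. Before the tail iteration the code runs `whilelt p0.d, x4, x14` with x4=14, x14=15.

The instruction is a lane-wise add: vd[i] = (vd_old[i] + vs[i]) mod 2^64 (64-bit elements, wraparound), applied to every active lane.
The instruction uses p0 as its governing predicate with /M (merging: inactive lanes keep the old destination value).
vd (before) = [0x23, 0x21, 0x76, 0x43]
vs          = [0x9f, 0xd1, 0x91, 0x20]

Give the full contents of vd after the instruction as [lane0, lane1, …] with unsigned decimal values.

vd = [194, 33, 118, 67]

register lanes = 256/64 = 4
whilelt: lane j active iff 14+j < 15 → j < 1 → 1 active
[0] add(0x23,0x9f) = 0xc2
[1] tail/keep = 0x21
[2] tail/keep = 0x76
[3] tail/keep = 0x43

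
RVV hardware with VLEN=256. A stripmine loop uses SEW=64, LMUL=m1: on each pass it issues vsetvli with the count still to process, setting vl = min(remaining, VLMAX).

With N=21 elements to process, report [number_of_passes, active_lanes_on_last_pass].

[iterations, last_vl] = [6, 1]

lanes per group: 256·1/64 = 4
iterations = ceil(21/4) = 6; final-pass vl = 1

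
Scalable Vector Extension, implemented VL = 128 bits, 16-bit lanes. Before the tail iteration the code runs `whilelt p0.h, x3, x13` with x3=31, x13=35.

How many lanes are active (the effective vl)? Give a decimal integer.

128-bit reg / 16-bit elem → 8 lanes
active while 31+j < 35, i.e. j ∈ [0,4) capped at 8 ⇒ 4

vl = 4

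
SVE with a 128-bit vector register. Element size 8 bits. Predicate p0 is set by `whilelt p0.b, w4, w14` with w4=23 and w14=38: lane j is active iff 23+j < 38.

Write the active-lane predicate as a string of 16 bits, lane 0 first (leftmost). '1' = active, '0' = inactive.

register lanes = 128/8 = 16
active while 23+j < 38, i.e. j ∈ [0,15) capped at 16 ⇒ 15
bits (lane 0 leftmost): 1111111111111110

predicate = 1111111111111110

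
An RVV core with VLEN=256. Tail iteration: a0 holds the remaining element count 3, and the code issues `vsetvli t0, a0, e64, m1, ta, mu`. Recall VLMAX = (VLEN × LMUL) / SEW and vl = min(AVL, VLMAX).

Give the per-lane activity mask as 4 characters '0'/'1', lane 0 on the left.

VLMAX = VLEN×LMUL/SEW = 256×1/64 = 4
vl ← min(3, 4) = 3
bits (lane 0 leftmost): 1110

predicate = 1110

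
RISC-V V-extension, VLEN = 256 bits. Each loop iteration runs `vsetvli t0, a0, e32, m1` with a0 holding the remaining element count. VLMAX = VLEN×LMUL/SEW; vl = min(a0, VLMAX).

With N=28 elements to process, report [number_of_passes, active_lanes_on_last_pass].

lanes per group: 256·1/32 = 8
N=28: ⌈28/8⌉ = 4 iters; last vl = 28 − 3×8 = 4

[iterations, last_vl] = [4, 4]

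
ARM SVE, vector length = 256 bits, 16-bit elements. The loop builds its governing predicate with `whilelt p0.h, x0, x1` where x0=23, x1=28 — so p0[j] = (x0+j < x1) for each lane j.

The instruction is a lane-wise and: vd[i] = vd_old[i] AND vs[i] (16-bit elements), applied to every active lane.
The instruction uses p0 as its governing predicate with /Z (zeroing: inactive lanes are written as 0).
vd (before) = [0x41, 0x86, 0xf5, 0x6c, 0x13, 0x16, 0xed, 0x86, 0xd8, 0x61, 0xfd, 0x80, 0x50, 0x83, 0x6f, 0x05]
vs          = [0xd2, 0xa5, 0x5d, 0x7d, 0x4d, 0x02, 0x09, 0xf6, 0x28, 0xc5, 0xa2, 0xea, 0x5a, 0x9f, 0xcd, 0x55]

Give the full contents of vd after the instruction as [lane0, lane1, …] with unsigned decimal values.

register lanes = 256/16 = 16
whilelt: lane j active iff 23+j < 28 → j < 5 → 5 active
vd[0] and(0x41,0xd2) -> 0x40
vd[1] and(0x86,0xa5) -> 0x84
vd[2] and(0xf5,0x5d) -> 0x55
vd[3] and(0x6c,0x7d) -> 0x6c
vd[4] and(0x13,0x4d) -> 0x01
vd[5] tail/zero -> 0x00
vd[6] tail/zero -> 0x00
vd[7] tail/zero -> 0x00
vd[8] tail/zero -> 0x00
vd[9] tail/zero -> 0x00
vd[10] tail/zero -> 0x00
vd[11] tail/zero -> 0x00
vd[12] tail/zero -> 0x00
vd[13] tail/zero -> 0x00
vd[14] tail/zero -> 0x00
vd[15] tail/zero -> 0x00

vd = [64, 132, 85, 108, 1, 0, 0, 0, 0, 0, 0, 0, 0, 0, 0, 0]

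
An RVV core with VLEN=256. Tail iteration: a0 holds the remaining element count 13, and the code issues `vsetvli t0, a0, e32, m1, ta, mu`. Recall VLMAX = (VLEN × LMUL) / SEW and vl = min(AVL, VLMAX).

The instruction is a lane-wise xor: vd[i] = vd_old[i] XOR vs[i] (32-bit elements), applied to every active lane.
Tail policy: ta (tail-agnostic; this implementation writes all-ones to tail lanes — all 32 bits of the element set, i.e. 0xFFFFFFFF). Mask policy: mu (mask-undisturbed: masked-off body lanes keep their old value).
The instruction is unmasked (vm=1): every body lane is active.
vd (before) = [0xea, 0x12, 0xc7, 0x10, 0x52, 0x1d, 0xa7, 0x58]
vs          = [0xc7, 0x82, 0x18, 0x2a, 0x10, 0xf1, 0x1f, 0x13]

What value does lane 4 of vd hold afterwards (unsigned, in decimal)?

vd[4] = 66

lanes per group: 256·1/32 = 8
vl ← min(13, 8) = 8
[0] xor(0xea,0xc7) = 0x2d
[1] xor(0x12,0x82) = 0x90
[2] xor(0xc7,0x18) = 0xdf
[3] xor(0x10,0x2a) = 0x3a
[4] xor(0x52,0x10) = 0x42
[5] xor(0x1d,0xf1) = 0xec
[6] xor(0xa7,0x1f) = 0xb8
[7] xor(0x58,0x13) = 0x4b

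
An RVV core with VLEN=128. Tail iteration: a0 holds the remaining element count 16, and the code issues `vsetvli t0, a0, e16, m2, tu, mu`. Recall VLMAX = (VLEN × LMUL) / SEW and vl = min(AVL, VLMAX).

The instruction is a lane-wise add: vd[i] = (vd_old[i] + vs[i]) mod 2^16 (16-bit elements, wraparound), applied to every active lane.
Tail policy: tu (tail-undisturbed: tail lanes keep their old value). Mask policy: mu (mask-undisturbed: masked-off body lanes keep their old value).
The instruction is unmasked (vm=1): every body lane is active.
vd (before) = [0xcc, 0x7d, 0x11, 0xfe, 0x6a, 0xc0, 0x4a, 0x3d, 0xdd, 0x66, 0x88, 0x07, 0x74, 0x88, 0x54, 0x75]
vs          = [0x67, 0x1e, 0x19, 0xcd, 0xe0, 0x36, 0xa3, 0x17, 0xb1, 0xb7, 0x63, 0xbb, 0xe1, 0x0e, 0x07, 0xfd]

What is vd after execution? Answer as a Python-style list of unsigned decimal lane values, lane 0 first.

VLMAX = VLEN×LMUL/SEW = 128×2/16 = 16
AVL=16 ≤ VLMAX=16, so vl = 16
[0] add(0xcc,0x67) = 0x133
[1] add(0x7d,0x1e) = 0x9b
[2] add(0x11,0x19) = 0x2a
[3] add(0xfe,0xcd) = 0x1cb
[4] add(0x6a,0xe0) = 0x14a
[5] add(0xc0,0x36) = 0xf6
[6] add(0x4a,0xa3) = 0xed
[7] add(0x3d,0x17) = 0x54
[8] add(0xdd,0xb1) = 0x18e
[9] add(0x66,0xb7) = 0x11d
[10] add(0x88,0x63) = 0xeb
[11] add(0x07,0xbb) = 0xc2
[12] add(0x74,0xe1) = 0x155
[13] add(0x88,0x0e) = 0x96
[14] add(0x54,0x07) = 0x5b
[15] add(0x75,0xfd) = 0x172

vd = [307, 155, 42, 459, 330, 246, 237, 84, 398, 285, 235, 194, 341, 150, 91, 370]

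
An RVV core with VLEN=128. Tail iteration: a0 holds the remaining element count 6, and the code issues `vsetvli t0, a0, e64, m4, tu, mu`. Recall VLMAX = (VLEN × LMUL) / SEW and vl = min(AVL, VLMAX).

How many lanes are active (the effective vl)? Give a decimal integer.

vl = 6

VLMAX = VLEN×LMUL/SEW = 128×4/64 = 8
vl = min(AVL, VLMAX) = min(6, 8) = 6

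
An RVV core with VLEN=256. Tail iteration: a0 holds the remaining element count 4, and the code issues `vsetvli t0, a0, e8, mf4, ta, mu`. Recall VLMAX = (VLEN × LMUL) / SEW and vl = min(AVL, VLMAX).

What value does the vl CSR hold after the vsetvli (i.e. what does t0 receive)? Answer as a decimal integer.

VLMAX = VLEN×LMUL/SEW = 256×1/4/8 = 8
AVL=4 ≤ VLMAX=8, so vl = 4

vl = 4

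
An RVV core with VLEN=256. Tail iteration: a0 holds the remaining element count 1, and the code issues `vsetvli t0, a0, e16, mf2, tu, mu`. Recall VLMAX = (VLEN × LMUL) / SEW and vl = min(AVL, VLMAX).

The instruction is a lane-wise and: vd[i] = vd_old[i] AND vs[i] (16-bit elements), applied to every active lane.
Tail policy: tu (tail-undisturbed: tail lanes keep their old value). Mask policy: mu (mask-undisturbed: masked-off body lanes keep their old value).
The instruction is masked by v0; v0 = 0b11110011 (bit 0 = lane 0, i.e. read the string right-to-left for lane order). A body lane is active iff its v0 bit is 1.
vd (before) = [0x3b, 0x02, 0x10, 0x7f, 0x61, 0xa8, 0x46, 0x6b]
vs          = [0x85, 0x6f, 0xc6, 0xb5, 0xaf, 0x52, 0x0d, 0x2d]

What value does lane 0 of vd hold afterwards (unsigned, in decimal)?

vd[0] = 1

VLMAX = (256 × 1/2) / 16 = 8 lanes
vl = min(AVL, VLMAX) = min(1, 8) = 1
  i=0: and(0x3b,0x85) → 1
  i=1: tail/keep → 2
  i=2: tail/keep → 16
  i=3: tail/keep → 127
  i=4: tail/keep → 97
  i=5: tail/keep → 168
  i=6: tail/keep → 70
  i=7: tail/keep → 107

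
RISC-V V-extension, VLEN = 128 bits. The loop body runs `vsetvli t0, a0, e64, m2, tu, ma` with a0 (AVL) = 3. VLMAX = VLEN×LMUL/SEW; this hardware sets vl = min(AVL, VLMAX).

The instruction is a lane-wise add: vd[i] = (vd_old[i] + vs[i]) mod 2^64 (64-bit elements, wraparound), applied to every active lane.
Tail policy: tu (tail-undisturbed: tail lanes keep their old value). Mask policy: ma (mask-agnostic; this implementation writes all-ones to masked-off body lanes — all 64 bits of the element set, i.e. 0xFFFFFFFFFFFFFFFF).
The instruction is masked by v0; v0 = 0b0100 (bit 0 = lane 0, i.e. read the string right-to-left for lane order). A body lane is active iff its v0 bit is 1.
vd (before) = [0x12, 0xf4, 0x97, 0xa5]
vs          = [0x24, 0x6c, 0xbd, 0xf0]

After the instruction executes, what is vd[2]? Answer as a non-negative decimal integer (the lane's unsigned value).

lanes per group: 128·2/64 = 4
vl = min(AVL, VLMAX) = min(3, 4) = 3
vd[0] mask-off/ones -> 0xffffffffffffffff
vd[1] mask-off/ones -> 0xffffffffffffffff
vd[2] add(0x97,0xbd) -> 0x154
vd[3] tail/keep -> 0xa5

vd[2] = 340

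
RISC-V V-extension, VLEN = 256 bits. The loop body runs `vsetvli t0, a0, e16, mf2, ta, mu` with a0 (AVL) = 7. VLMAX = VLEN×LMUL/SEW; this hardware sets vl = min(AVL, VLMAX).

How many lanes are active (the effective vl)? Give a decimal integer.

VLMAX = VLEN×LMUL/SEW = 256×1/2/16 = 8
vl = min(AVL, VLMAX) = min(7, 8) = 7

vl = 7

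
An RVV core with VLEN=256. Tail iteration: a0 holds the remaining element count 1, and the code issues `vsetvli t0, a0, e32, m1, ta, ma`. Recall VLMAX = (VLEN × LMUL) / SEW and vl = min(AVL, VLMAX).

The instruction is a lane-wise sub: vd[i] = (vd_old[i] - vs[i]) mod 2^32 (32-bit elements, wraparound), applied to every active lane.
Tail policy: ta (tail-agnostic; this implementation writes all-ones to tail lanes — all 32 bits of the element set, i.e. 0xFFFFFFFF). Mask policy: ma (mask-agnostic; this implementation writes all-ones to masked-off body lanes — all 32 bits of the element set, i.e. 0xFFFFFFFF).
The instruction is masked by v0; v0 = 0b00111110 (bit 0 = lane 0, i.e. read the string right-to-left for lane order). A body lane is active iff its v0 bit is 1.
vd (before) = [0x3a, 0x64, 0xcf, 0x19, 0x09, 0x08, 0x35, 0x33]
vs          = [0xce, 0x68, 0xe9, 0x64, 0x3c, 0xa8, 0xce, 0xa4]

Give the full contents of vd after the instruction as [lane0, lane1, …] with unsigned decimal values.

vd = [4294967295, 4294967295, 4294967295, 4294967295, 4294967295, 4294967295, 4294967295, 4294967295]

VLMAX = VLEN×LMUL/SEW = 256×1/32 = 8
AVL=1 ≤ VLMAX=8, so vl = 1
[0] mask-off/ones = 0xffffffff
[1] tail/ones = 0xffffffff
[2] tail/ones = 0xffffffff
[3] tail/ones = 0xffffffff
[4] tail/ones = 0xffffffff
[5] tail/ones = 0xffffffff
[6] tail/ones = 0xffffffff
[7] tail/ones = 0xffffffff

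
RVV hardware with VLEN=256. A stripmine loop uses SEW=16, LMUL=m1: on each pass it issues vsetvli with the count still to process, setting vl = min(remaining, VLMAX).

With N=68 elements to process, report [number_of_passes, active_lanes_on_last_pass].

lanes per group: 256·1/16 = 16
iterations = ceil(68/16) = 5; final-pass vl = 4

[iterations, last_vl] = [5, 4]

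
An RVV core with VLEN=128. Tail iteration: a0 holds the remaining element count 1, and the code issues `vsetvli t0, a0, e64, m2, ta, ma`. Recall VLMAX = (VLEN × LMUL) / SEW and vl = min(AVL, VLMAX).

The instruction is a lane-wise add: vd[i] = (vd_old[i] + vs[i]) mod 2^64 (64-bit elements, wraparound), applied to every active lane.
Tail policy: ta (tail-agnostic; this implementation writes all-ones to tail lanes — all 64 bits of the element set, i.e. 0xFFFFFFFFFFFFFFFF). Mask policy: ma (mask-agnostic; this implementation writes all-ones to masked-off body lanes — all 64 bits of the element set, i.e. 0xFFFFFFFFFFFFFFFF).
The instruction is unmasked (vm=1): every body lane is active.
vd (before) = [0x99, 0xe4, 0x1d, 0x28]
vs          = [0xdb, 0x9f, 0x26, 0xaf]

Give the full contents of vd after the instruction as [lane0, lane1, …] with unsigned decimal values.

VLMAX = (128 × 2) / 64 = 4 lanes
vl ← min(1, 4) = 1
vd[0] add(0x99,0xdb) -> 0x174
vd[1] tail/ones -> 0xffffffffffffffff
vd[2] tail/ones -> 0xffffffffffffffff
vd[3] tail/ones -> 0xffffffffffffffff

vd = [372, 18446744073709551615, 18446744073709551615, 18446744073709551615]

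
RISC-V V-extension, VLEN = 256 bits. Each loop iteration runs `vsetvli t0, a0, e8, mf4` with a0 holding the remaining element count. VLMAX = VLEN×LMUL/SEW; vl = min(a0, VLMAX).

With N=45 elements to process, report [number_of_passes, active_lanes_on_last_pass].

lanes per group: 256·1/4/8 = 8
45 elements at 8/iter → 6 passes, remainder 5 on the last

[iterations, last_vl] = [6, 5]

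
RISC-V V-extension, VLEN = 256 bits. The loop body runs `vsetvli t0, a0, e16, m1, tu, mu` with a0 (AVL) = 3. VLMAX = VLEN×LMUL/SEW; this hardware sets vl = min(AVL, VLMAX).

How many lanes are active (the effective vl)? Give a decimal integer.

lanes per group: 256·1/16 = 16
vl ← min(3, 16) = 3

vl = 3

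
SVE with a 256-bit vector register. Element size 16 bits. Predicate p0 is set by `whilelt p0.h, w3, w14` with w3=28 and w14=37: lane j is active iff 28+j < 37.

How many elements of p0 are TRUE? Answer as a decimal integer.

register lanes = 256/16 = 16
active while 28+j < 37, i.e. j ∈ [0,9) capped at 16 ⇒ 9

vl = 9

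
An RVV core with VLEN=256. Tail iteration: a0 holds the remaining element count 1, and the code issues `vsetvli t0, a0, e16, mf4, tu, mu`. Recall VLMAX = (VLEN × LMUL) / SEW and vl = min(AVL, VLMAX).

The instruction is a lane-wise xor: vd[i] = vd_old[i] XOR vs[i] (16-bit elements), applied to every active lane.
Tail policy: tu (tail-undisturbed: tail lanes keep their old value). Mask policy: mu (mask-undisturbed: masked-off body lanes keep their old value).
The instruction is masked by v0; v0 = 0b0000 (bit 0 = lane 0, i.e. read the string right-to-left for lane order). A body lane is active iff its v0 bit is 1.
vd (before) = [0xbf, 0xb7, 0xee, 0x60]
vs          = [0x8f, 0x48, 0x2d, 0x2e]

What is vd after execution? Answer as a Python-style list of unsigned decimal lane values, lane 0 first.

VLMAX = VLEN×LMUL/SEW = 256×1/4/16 = 4
AVL=1 ≤ VLMAX=4, so vl = 1
vd[0] mask-off/keep -> 0xbf
vd[1] tail/keep -> 0xb7
vd[2] tail/keep -> 0xee
vd[3] tail/keep -> 0x60

vd = [191, 183, 238, 96]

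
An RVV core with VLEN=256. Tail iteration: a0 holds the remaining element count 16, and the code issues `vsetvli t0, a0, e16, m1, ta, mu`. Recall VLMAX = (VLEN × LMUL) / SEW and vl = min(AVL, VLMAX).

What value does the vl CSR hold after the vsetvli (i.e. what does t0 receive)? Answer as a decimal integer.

vl = 16

VLMAX = VLEN×LMUL/SEW = 256×1/16 = 16
vl = min(AVL, VLMAX) = min(16, 16) = 16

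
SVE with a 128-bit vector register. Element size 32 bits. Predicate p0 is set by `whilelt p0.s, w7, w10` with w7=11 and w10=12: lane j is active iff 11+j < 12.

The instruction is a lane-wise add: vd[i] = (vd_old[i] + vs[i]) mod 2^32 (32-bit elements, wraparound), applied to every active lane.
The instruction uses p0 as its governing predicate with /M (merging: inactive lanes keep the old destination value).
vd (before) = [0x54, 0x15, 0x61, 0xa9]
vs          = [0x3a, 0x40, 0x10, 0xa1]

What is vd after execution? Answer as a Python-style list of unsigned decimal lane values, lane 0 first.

register lanes = 128/32 = 4
active while 11+j < 12, i.e. j ∈ [0,1) capped at 4 ⇒ 1
  i=0: add(0x54,0x3a) → 142
  i=1: tail/keep → 21
  i=2: tail/keep → 97
  i=3: tail/keep → 169

vd = [142, 21, 97, 169]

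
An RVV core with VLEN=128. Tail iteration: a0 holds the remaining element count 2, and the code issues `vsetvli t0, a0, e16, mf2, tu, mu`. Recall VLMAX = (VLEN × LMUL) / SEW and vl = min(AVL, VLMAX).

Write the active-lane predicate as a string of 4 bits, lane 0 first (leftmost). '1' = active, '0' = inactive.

VLMAX = (128 × 1/2) / 16 = 4 lanes
vl ← min(2, 4) = 2
bits (lane 0 leftmost): 1100

predicate = 1100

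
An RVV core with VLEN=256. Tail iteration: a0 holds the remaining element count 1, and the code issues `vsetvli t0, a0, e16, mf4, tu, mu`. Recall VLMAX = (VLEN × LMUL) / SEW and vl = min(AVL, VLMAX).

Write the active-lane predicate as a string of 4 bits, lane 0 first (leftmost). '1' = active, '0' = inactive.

VLMAX = (256 × 1/4) / 16 = 4 lanes
vl = min(AVL, VLMAX) = min(1, 4) = 1
bits (lane 0 leftmost): 1000

predicate = 1000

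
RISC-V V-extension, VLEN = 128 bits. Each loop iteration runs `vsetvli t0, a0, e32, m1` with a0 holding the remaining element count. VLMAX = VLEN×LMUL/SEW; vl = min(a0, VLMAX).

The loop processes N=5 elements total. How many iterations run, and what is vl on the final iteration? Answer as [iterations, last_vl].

lanes per group: 128·1/32 = 4
iterations = ceil(5/4) = 2; final-pass vl = 1

[iterations, last_vl] = [2, 1]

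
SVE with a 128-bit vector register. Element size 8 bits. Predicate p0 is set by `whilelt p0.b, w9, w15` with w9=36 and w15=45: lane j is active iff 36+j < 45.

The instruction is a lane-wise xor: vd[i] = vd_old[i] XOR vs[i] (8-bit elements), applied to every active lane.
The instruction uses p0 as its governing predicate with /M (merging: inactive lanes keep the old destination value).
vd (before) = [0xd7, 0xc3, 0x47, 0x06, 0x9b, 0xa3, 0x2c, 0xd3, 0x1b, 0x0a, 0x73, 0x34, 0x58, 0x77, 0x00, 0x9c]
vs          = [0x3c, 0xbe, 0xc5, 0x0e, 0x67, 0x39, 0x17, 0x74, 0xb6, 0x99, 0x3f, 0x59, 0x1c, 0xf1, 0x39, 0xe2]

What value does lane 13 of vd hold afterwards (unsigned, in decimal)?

vd[13] = 119

register lanes = 128/8 = 16
active while 36+j < 45, i.e. j ∈ [0,9) capped at 16 ⇒ 9
  i=0: xor(0xd7,0x3c) → 235
  i=1: xor(0xc3,0xbe) → 125
  i=2: xor(0x47,0xc5) → 130
  i=3: xor(0x06,0x0e) → 8
  i=4: xor(0x9b,0x67) → 252
  i=5: xor(0xa3,0x39) → 154
  i=6: xor(0x2c,0x17) → 59
  i=7: xor(0xd3,0x74) → 167
  i=8: xor(0x1b,0xb6) → 173
  i=9: tail/keep → 10
  i=10: tail/keep → 115
  i=11: tail/keep → 52
  i=12: tail/keep → 88
  i=13: tail/keep → 119
  i=14: tail/keep → 0
  i=15: tail/keep → 156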